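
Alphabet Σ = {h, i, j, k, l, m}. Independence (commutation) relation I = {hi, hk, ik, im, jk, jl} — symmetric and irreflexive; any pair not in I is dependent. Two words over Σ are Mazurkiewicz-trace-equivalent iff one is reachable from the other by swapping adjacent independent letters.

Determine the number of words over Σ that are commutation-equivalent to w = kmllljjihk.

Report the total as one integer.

piece 0:k — minimal
piece 1:m rests on {0:k}
piece 2:l rests on {1:m}
piece 3:l rests on {2:l}
piece 4:l rests on {3:l}
piece 5:j rests on {1:m}
piece 6:j rests on {5:j}
piece 7:i rests on {4:l, 6:j}
piece 8:h rests on {4:l, 6:j}
piece 9:k rests on {4:l}
minimal pieces: {0:k}
ways to finish when only these pieces remain (= sum over removing one remaining piece with nothing left below it):
  1 left: {7}→1  {8}→1  {9}→1
  2 left: {7,8}→2  {7,9}→2  {8,9}→2
  3 left: {6,7,8}→2  {7,8,9}→6
  4 left: {4,7,8,9}→6  {5,6,7,8}→2  {6,7,8,9}→8
  5 left: {3,4,7,8,9}→6  {4,6,7,8,9}→14  {5,6,7,8,9}→10
  6 left: {2,3,4,7,8,9}→6  {3,4,6,7,8,9}→20  {4,5,6,7,8,9}→24
  7 left: {2,3,4,6,7,8,9}→26  {3,4,5,6,7,8,9}→44
  8 left: {2,3,4,5,6,7,8,9}→70
  placing 0:k first → 70 extensions

70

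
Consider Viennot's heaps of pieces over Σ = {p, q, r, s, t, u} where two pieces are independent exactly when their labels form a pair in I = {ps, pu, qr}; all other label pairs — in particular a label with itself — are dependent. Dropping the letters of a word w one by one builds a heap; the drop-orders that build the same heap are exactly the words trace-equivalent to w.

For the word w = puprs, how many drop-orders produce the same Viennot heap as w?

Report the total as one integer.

3

0(p) covers ∅
1(u) covers ∅
2(p) covers 0:p
3(r) covers 1:u, 2:p
4(s) covers 3:r
floor of heap: 0:p, 1:u
completions by unplaced set U, small U first (add the entries for U minus each lowest piece of U):
  |U|=1: {4}:1
  |U|=2: {3,4}:1
  |U|=3: {1,3,4}:1  {2,3,4}:1
  start at 0(p): 2
  start at 1(u): 1
sum over floor = 3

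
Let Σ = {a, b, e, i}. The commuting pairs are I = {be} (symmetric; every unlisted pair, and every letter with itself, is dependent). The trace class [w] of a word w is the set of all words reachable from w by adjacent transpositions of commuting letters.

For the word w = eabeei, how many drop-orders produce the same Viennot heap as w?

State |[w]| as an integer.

#0=e has no predecessor
#1=a depends on [0:e]
#2=b depends on [1:a]
#3=e depends on [1:a]
#4=e depends on [3:e]
#5=i depends on [2:b, 4:e]
sources: [0:e]
N(rest) = Σ N(rest − s) over sources s of rest; N(one piece) = 1:
  size 1 → [5]=1
  size 2 → [2,5]=1  [4,5]=1
  size 3 → [2,4,5]=2  [3,4,5]=1
  size 4 → [2,3,4,5]=3
  first=0(e) contributes 3

3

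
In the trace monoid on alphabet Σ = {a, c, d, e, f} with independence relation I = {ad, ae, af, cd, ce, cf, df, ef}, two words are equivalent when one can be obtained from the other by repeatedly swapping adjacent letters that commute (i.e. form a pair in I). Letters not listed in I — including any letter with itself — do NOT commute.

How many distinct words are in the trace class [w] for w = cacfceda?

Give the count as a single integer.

#0=c has no predecessor
#1=a depends on [0:c]
#2=c depends on [1:a]
#3=f has no predecessor
#4=c depends on [2:c]
#5=e has no predecessor
#6=d depends on [5:e]
#7=a depends on [4:c]
sources: [0:c, 3:f, 5:e]
N(rest) = Σ N(rest − s) over sources s of rest; N(one piece) = 1:
  size 1 → [3]=1  [6]=1  [7]=1
  size 2 → [3,6]=2  [3,7]=2  [4,7]=1  [5,6]=1  [6,7]=2
  size 3 → [2,4,7]=1  [3,4,7]=3  [3,5,6]=3  [3,6,7]=6  [4,6,7]=3  [5,6,7]=3
  size 4 → [1,2,4,7]=1  [2,3,4,7]=4  [2,4,6,7]=4  [3,4,6,7]=12  [3,5,6,7]=12  [4,5,6,7]=6
  size 5 → [0,1,2,4,7]=1  [1,2,3,4,7]=5  [1,2,4,6,7]=5  [2,3,4,6,7]=20  [2,4,5,6,7]=10  [3,4,5,6,7]=30
  size 6 → [0,1,2,3,4,7]=6  [0,1,2,4,6,7]=6  [1,2,3,4,6,7]=30  [1,2,4,5,6,7]=15  [2,3,4,5,6,7]=60
  first=0(c) contributes 105
  first=3(f) contributes 21
  first=5(e) contributes 42
|[w]| = 168

168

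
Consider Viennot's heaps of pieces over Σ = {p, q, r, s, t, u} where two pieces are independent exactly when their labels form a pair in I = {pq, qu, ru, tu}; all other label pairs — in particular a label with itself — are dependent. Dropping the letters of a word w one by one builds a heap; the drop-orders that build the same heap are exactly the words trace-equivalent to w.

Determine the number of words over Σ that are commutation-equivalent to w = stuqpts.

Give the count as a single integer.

piece 0:s — minimal
piece 1:t rests on {0:s}
piece 2:u rests on {0:s}
piece 3:q rests on {1:t}
piece 4:p rests on {1:t, 2:u}
piece 5:t rests on {3:q, 4:p}
piece 6:s rests on {5:t}
minimal pieces: {0:s}
ways to finish when only these pieces remain (= sum over removing one remaining piece with nothing left below it):
  1 left: {6}→1
  2 left: {5,6}→1
  3 left: {3,5,6}→1  {4,5,6}→1
  4 left: {2,4,5,6}→1  {3,4,5,6}→2
  5 left: {1,3,4,5,6}→2  {2,3,4,5,6}→3
  placing 0:s first → 5 extensions

5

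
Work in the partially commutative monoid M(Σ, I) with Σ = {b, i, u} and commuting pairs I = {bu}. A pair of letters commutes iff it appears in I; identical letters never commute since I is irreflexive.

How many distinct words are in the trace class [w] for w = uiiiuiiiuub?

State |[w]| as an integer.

3

#0=u has no predecessor
#1=i depends on [0:u]
#2=i depends on [1:i]
#3=i depends on [2:i]
#4=u depends on [3:i]
#5=i depends on [4:u]
#6=i depends on [5:i]
#7=i depends on [6:i]
#8=u depends on [7:i]
#9=u depends on [8:u]
#10=b depends on [7:i]
sources: [0:u]
N(rest) = Σ N(rest − s) over sources s of rest; N(one piece) = 1:
  size 1 → [9]=1  [10]=1
  size 2 → [8,9]=1  [9,10]=2
  size 3 → [8,9,10]=3
  size 4 → [7,8,9,10]=3
  size 5 → [6,7,8,9,10]=3
  size 6 → [5,6,7,8,9,10]=3
  size 7 → [4,5,6,7,8,9,10]=3
  size 8 → [3,4,5,6,7,8,9,10]=3
  size 9 → [2,3,4,5,6,7,8,9,10]=3
  first=0(u) contributes 3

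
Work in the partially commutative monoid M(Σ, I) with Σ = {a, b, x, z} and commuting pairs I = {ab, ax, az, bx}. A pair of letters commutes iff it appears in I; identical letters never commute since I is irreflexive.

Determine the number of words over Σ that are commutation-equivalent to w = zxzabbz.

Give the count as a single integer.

drop 0:z onto floor
drop 1:x onto {0:z}
drop 2:z onto {1:x}
drop 3:a onto floor
drop 4:b onto {2:z}
drop 5:b onto {4:b}
drop 6:z onto {5:b}
ground layer = {0:z, 3:a}
drop-orders for the pieces not yet dropped (sum over which currently-grounded one goes next):
  1 to go: {3} 1  {6} 1
  2 to go: {3,6} 2  {5,6} 1
  3 to go: {3,5,6} 3  {4,5,6} 1
  4 to go: {2,4,5,6} 1  {3,4,5,6} 4
  5 to go: {1,2,4,5,6} 1  {2,3,4,5,6} 5
  if 0:z drops first: 6 orders
  if 3:a drops first: 1 orders
heap linearizations: 7

7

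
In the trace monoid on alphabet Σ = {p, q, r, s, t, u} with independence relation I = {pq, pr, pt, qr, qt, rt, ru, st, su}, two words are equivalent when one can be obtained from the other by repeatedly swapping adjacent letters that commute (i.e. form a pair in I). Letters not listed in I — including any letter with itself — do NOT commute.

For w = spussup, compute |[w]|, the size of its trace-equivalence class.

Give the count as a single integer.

6

drop 0:s onto floor
drop 1:p onto {0:s}
drop 2:u onto {1:p}
drop 3:s onto {1:p}
drop 4:s onto {3:s}
drop 5:u onto {2:u}
drop 6:p onto {4:s, 5:u}
ground layer = {0:s}
drop-orders for the pieces not yet dropped (sum over which currently-grounded one goes next):
  1 to go: {6} 1
  2 to go: {4,6} 1  {5,6} 1
  3 to go: {2,5,6} 1  {3,4,6} 1  {4,5,6} 2
  4 to go: {2,4,5,6} 3  {3,4,5,6} 3
  5 to go: {2,3,4,5,6} 6
  if 0:s drops first: 6 orders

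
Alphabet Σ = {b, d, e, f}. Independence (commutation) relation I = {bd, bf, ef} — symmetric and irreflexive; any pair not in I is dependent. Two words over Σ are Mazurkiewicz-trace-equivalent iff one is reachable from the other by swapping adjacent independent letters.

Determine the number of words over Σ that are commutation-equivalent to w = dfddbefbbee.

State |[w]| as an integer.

31

0(d) covers ∅
1(f) covers 0:d
2(d) covers 1:f
3(d) covers 2:d
4(b) covers ∅
5(e) covers 3:d, 4:b
6(f) covers 3:d
7(b) covers 5:e
8(b) covers 7:b
9(e) covers 8:b
10(e) covers 9:e
floor of heap: 0:d, 4:b
completions by unplaced set U, small U first (add the entries for U minus each lowest piece of U):
  |U|=1: {6}:1  {10}:1
  |U|=2: {6,10}:2  {9,10}:1
  |U|=3: {6,9,10}:3  {8,9,10}:1
  |U|=4: {6,8,9,10}:4  {7,8,9,10}:1
  |U|=5: {5,7,8,9,10}:1  {6,7,8,9,10}:5
  |U|=6: {4,5,7,8,9,10}:1  {5,6,7,8,9,10}:6
  |U|=7: {3,5,6,7,8,9,10}:6  {4,5,6,7,8,9,10}:7
  |U|=8: {2,3,5,6,7,8,9,10}:6  {3,4,5,6,7,8,9,10}:13
  |U|=9: {1,2,3,5,6,7,8,9,10}:6  {2,3,4,5,6,7,8,9,10}:19
  start at 0(d): 25
  start at 4(b): 6
sum over floor = 31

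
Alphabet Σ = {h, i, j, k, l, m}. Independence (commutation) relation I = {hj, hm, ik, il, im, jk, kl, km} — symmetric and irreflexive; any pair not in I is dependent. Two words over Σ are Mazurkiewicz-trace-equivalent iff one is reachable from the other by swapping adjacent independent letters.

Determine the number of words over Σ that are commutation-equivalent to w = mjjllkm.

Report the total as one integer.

7

#0=m has no predecessor
#1=j depends on [0:m]
#2=j depends on [1:j]
#3=l depends on [2:j]
#4=l depends on [3:l]
#5=k has no predecessor
#6=m depends on [4:l]
sources: [0:m, 5:k]
N(rest) = Σ N(rest − s) over sources s of rest; N(one piece) = 1:
  size 1 → [5]=1  [6]=1
  size 2 → [4,6]=1  [5,6]=2
  size 3 → [3,4,6]=1  [4,5,6]=3
  size 4 → [2,3,4,6]=1  [3,4,5,6]=4
  size 5 → [1,2,3,4,6]=1  [2,3,4,5,6]=5
  first=0(m) contributes 6
  first=5(k) contributes 1
|[w]| = 7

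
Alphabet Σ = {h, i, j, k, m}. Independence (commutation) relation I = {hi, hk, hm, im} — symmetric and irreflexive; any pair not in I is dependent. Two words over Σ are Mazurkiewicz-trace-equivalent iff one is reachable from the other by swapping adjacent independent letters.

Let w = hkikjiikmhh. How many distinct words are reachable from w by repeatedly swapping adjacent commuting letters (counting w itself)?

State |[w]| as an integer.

60

0(h) covers ∅
1(k) covers ∅
2(i) covers 1:k
3(k) covers 2:i
4(j) covers 0:h, 3:k
5(i) covers 4:j
6(i) covers 5:i
7(k) covers 6:i
8(m) covers 7:k
9(h) covers 4:j
10(h) covers 9:h
floor of heap: 0:h, 1:k
completions by unplaced set U, small U first (add the entries for U minus each lowest piece of U):
  |U|=1: {8}:1  {10}:1
  |U|=2: {7,8}:1  {8,10}:2  {9,10}:1
  |U|=3: {6,7,8}:1  {7,8,10}:3  {8,9,10}:3
  |U|=4: {5,6,7,8}:1  {6,7,8,10}:4  {7,8,9,10}:6
  |U|=5: {5,6,7,8,10}:5  {6,7,8,9,10}:10
  |U|=6: {5,6,7,8,9,10}:15
  |U|=7: {4,5,6,7,8,9,10}:15
  |U|=8: {0,4,5,6,7,8,9,10}:15  {3,4,5,6,7,8,9,10}:15
  |U|=9: {0,3,4,5,6,7,8,9,10}:30  {2,3,4,5,6,7,8,9,10}:15
  start at 0(h): 15
  start at 1(k): 45
sum over floor = 60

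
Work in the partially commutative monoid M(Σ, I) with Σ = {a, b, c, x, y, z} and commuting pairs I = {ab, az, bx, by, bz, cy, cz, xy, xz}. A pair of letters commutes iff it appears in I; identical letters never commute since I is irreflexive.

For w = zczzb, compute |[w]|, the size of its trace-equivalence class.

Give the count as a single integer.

piece 0:z — minimal
piece 1:c — minimal
piece 2:z rests on {0:z}
piece 3:z rests on {2:z}
piece 4:b rests on {1:c}
minimal pieces: {0:z, 1:c}
ways to finish when only these pieces remain (= sum over removing one remaining piece with nothing left below it):
  1 left: {3}→1  {4}→1
  2 left: {1,4}→1  {2,3}→1  {3,4}→2
  3 left: {0,2,3}→1  {1,3,4}→3  {2,3,4}→3
  placing 0:z first → 6 extensions
  placing 1:c first → 4 extensions
total linear extensions = 10

10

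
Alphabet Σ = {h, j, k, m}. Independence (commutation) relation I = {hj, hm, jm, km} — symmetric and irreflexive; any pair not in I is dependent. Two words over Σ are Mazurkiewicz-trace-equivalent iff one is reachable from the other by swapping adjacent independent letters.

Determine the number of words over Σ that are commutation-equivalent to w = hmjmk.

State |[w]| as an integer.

20

0(h) covers ∅
1(m) covers ∅
2(j) covers ∅
3(m) covers 1:m
4(k) covers 0:h, 2:j
floor of heap: 0:h, 1:m, 2:j
completions by unplaced set U, small U first (add the entries for U minus each lowest piece of U):
  |U|=1: {3}:1  {4}:1
  |U|=2: {0,4}:1  {1,3}:1  {2,4}:1  {3,4}:2
  |U|=3: {0,2,4}:2  {0,3,4}:3  {1,3,4}:3  {2,3,4}:3
  start at 0(h): 6
  start at 1(m): 8
  start at 2(j): 6
sum over floor = 20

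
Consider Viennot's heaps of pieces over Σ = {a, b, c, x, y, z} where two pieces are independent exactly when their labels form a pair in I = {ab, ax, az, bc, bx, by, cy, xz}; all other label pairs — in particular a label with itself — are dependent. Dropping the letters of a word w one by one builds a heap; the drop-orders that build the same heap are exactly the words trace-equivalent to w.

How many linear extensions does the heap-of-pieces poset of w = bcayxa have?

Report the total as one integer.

12

0(b) covers ∅
1(c) covers ∅
2(a) covers 1:c
3(y) covers 2:a
4(x) covers 3:y
5(a) covers 3:y
floor of heap: 0:b, 1:c
completions by unplaced set U, small U first (add the entries for U minus each lowest piece of U):
  |U|=1: {0}:1  {4}:1  {5}:1
  |U|=2: {0,4}:2  {0,5}:2  {4,5}:2
  |U|=3: {0,4,5}:6  {3,4,5}:2
  |U|=4: {0,3,4,5}:8  {2,3,4,5}:2
  start at 0(b): 2
  start at 1(c): 10
sum over floor = 12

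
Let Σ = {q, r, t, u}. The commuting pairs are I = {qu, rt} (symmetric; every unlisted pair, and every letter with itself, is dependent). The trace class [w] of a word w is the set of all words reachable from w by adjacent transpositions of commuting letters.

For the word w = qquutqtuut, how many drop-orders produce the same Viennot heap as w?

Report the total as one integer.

#0=q has no predecessor
#1=q depends on [0:q]
#2=u has no predecessor
#3=u depends on [2:u]
#4=t depends on [1:q, 3:u]
#5=q depends on [4:t]
#6=t depends on [5:q]
#7=u depends on [6:t]
#8=u depends on [7:u]
#9=t depends on [8:u]
sources: [0:q, 2:u]
N(rest) = Σ N(rest − s) over sources s of rest; N(one piece) = 1:
  size 1 → [9]=1
  size 2 → [8,9]=1
  size 3 → [7,8,9]=1
  size 4 → [6,7,8,9]=1
  size 5 → [5,6,7,8,9]=1
  size 6 → [4,5,6,7,8,9]=1
  size 7 → [1,4,5,6,7,8,9]=1  [3,4,5,6,7,8,9]=1
  size 8 → [0,1,4,5,6,7,8,9]=1  [1,3,4,5,6,7,8,9]=2  [2,3,4,5,6,7,8,9]=1
  first=0(q) contributes 3
  first=2(u) contributes 3
|[w]| = 6

6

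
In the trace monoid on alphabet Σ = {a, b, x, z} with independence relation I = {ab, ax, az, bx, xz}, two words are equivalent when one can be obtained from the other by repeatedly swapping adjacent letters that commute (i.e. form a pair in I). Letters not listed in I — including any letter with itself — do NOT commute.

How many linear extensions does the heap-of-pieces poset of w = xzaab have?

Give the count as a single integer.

30

piece 0:x — minimal
piece 1:z — minimal
piece 2:a — minimal
piece 3:a rests on {2:a}
piece 4:b rests on {1:z}
minimal pieces: {0:x, 1:z, 2:a}
ways to finish when only these pieces remain (= sum over removing one remaining piece with nothing left below it):
  1 left: {0}→1  {3}→1  {4}→1
  2 left: {0,3}→2  {0,4}→2  {1,4}→1  {2,3}→1  {3,4}→2
  3 left: {0,1,4}→3  {0,2,3}→3  {0,3,4}→6  {1,3,4}→3  {2,3,4}→3
  placing 0:x first → 6 extensions
  placing 1:z first → 12 extensions
  placing 2:a first → 12 extensions
total linear extensions = 30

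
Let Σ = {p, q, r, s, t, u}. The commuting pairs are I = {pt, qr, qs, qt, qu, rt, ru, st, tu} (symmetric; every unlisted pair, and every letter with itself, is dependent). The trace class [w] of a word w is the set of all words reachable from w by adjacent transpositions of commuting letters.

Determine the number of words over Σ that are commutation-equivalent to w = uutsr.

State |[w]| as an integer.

5

0(u) covers ∅
1(u) covers 0:u
2(t) covers ∅
3(s) covers 1:u
4(r) covers 3:s
floor of heap: 0:u, 2:t
completions by unplaced set U, small U first (add the entries for U minus each lowest piece of U):
  |U|=1: {2}:1  {4}:1
  |U|=2: {2,4}:2  {3,4}:1
  |U|=3: {1,3,4}:1  {2,3,4}:3
  start at 0(u): 4
  start at 2(t): 1
sum over floor = 5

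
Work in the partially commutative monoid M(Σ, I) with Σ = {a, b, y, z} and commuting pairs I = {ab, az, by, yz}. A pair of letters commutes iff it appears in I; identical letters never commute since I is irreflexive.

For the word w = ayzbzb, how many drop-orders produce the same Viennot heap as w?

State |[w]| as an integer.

piece 0:a — minimal
piece 1:y rests on {0:a}
piece 2:z — minimal
piece 3:b rests on {2:z}
piece 4:z rests on {3:b}
piece 5:b rests on {4:z}
minimal pieces: {0:a, 2:z}
ways to finish when only these pieces remain (= sum over removing one remaining piece with nothing left below it):
  1 left: {1}→1  {5}→1
  2 left: {0,1}→1  {1,5}→2  {4,5}→1
  3 left: {0,1,5}→3  {1,4,5}→3  {3,4,5}→1
  4 left: {0,1,4,5}→6  {1,3,4,5}→4  {2,3,4,5}→1
  placing 0:a first → 5 extensions
  placing 2:z first → 10 extensions
total linear extensions = 15

15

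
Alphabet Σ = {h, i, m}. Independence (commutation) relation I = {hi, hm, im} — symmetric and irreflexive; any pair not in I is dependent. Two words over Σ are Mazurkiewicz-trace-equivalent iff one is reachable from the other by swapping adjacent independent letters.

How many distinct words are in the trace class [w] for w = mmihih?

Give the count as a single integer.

90

#0=m has no predecessor
#1=m depends on [0:m]
#2=i has no predecessor
#3=h has no predecessor
#4=i depends on [2:i]
#5=h depends on [3:h]
sources: [0:m, 2:i, 3:h]
N(rest) = Σ N(rest − s) over sources s of rest; N(one piece) = 1:
  size 1 → [1]=1  [4]=1  [5]=1
  size 2 → [0,1]=1  [1,4]=2  [1,5]=2  [2,4]=1  [3,5]=1  [4,5]=2
  size 3 → [0,1,4]=3  [0,1,5]=3  [1,2,4]=3  [1,3,5]=3  [1,4,5]=6  [2,4,5]=3  [3,4,5]=3
  size 4 → [0,1,2,4]=6  [0,1,3,5]=6  [0,1,4,5]=12  [1,2,4,5]=12  [1,3,4,5]=12  [2,3,4,5]=6
  first=0(m) contributes 30
  first=2(i) contributes 30
  first=3(h) contributes 30
|[w]| = 90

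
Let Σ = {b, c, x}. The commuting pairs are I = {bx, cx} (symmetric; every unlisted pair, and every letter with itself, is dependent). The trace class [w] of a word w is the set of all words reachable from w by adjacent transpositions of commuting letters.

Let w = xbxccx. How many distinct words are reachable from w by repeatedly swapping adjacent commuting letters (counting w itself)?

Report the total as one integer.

20

0(x) covers ∅
1(b) covers ∅
2(x) covers 0:x
3(c) covers 1:b
4(c) covers 3:c
5(x) covers 2:x
floor of heap: 0:x, 1:b
completions by unplaced set U, small U first (add the entries for U minus each lowest piece of U):
  |U|=1: {4}:1  {5}:1
  |U|=2: {2,5}:1  {3,4}:1  {4,5}:2
  |U|=3: {0,2,5}:1  {1,3,4}:1  {2,4,5}:3  {3,4,5}:3
  |U|=4: {0,2,4,5}:4  {1,3,4,5}:4  {2,3,4,5}:6
  start at 0(x): 10
  start at 1(b): 10
sum over floor = 20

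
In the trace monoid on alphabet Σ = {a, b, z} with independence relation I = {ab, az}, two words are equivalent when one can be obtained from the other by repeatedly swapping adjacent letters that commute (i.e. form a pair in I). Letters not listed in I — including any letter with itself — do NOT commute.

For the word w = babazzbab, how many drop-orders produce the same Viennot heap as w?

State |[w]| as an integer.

84

drop 0:b onto floor
drop 1:a onto floor
drop 2:b onto {0:b}
drop 3:a onto {1:a}
drop 4:z onto {2:b}
drop 5:z onto {4:z}
drop 6:b onto {5:z}
drop 7:a onto {3:a}
drop 8:b onto {6:b}
ground layer = {0:b, 1:a}
drop-orders for the pieces not yet dropped (sum over which currently-grounded one goes next):
  1 to go: {7} 1  {8} 1
  2 to go: {3,7} 1  {6,8} 1  {7,8} 2
  3 to go: {1,3,7} 1  {3,7,8} 3  {5,6,8} 1  {6,7,8} 3
  4 to go: {1,3,7,8} 4  {3,6,7,8} 6  {4,5,6,8} 1  {5,6,7,8} 4
  5 to go: {1,3,6,7,8} 10  {2,4,5,6,8} 1  {3,5,6,7,8} 10  {4,5,6,7,8} 5
  6 to go: {0,2,4,5,6,8} 1  {1,3,5,6,7,8} 20  {2,4,5,6,7,8} 6  {3,4,5,6,7,8} 15
  7 to go: {0,2,4,5,6,7,8} 7  {1,3,4,5,6,7,8} 35  {2,3,4,5,6,7,8} 21
  if 0:b drops first: 56 orders
  if 1:a drops first: 28 orders
heap linearizations: 84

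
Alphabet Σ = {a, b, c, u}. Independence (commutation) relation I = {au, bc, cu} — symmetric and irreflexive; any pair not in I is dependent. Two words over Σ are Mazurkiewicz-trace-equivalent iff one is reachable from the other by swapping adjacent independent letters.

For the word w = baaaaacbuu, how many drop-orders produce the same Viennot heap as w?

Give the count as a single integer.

0(b) covers ∅
1(a) covers 0:b
2(a) covers 1:a
3(a) covers 2:a
4(a) covers 3:a
5(a) covers 4:a
6(c) covers 5:a
7(b) covers 5:a
8(u) covers 7:b
9(u) covers 8:u
floor of heap: 0:b
completions by unplaced set U, small U first (add the entries for U minus each lowest piece of U):
  |U|=1: {6}:1  {9}:1
  |U|=2: {6,9}:2  {8,9}:1
  |U|=3: {6,8,9}:3  {7,8,9}:1
  |U|=4: {6,7,8,9}:4
  |U|=5: {5,6,7,8,9}:4
  |U|=6: {4,5,6,7,8,9}:4
  |U|=7: {3,4,5,6,7,8,9}:4
  |U|=8: {2,3,4,5,6,7,8,9}:4
  start at 0(b): 4

4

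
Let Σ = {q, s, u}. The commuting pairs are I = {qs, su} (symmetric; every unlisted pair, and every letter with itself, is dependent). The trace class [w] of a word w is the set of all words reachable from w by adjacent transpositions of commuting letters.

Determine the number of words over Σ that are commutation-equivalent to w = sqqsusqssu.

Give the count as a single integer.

piece 0:s — minimal
piece 1:q — minimal
piece 2:q rests on {1:q}
piece 3:s rests on {0:s}
piece 4:u rests on {2:q}
piece 5:s rests on {3:s}
piece 6:q rests on {4:u}
piece 7:s rests on {5:s}
piece 8:s rests on {7:s}
piece 9:u rests on {6:q}
minimal pieces: {0:s, 1:q}
ways to finish when only these pieces remain (= sum over removing one remaining piece with nothing left below it):
  1 left: {8}→1  {9}→1
  2 left: {6,9}→1  {7,8}→1  {8,9}→2
  3 left: {4,6,9}→1  {5,7,8}→1  {6,8,9}→3  {7,8,9}→3
  4 left: {2,4,6,9}→1  {3,5,7,8}→1  {4,6,8,9}→4  {5,7,8,9}→4  {6,7,8,9}→6
  5 left: {0,3,5,7,8}→1  {1,2,4,6,9}→1  {2,4,6,8,9}→5  {3,5,7,8,9}→5  {4,6,7,8,9}→10  {5,6,7,8,9}→10
  6 left: {0,3,5,7,8,9}→6  {1,2,4,6,8,9}→6  {2,4,6,7,8,9}→15  {3,5,6,7,8,9}→15  {4,5,6,7,8,9}→20
  7 left: {0,3,5,6,7,8,9}→21  {1,2,4,6,7,8,9}→21  {2,4,5,6,7,8,9}→35  {3,4,5,6,7,8,9}→35
  8 left: {0,3,4,5,6,7,8,9}→56  {1,2,4,5,6,7,8,9}→56  {2,3,4,5,6,7,8,9}→70
  placing 0:s first → 126 extensions
  placing 1:q first → 126 extensions
total linear extensions = 252

252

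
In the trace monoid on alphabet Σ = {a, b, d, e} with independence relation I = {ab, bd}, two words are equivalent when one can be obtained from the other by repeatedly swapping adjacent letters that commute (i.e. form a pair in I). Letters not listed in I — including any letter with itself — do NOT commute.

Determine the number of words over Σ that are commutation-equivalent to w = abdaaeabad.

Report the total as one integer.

20

drop 0:a onto floor
drop 1:b onto floor
drop 2:d onto {0:a}
drop 3:a onto {2:d}
drop 4:a onto {3:a}
drop 5:e onto {1:b, 4:a}
drop 6:a onto {5:e}
drop 7:b onto {5:e}
drop 8:a onto {6:a}
drop 9:d onto {8:a}
ground layer = {0:a, 1:b}
drop-orders for the pieces not yet dropped (sum over which currently-grounded one goes next):
  1 to go: {7} 1  {9} 1
  2 to go: {7,9} 2  {8,9} 1
  3 to go: {6,8,9} 1  {7,8,9} 3
  4 to go: {6,7,8,9} 4
  5 to go: {5,6,7,8,9} 4
  6 to go: {1,5,6,7,8,9} 4  {4,5,6,7,8,9} 4
  7 to go: {1,4,5,6,7,8,9} 8  {3,4,5,6,7,8,9} 4
  8 to go: {1,3,4,5,6,7,8,9} 12  {2,3,4,5,6,7,8,9} 4
  if 0:a drops first: 16 orders
  if 1:b drops first: 4 orders
heap linearizations: 20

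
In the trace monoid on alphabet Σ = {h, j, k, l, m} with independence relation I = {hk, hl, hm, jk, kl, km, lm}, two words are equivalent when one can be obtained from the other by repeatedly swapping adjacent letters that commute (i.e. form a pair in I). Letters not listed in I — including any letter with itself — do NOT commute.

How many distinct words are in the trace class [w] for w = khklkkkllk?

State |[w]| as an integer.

840

drop 0:k onto floor
drop 1:h onto floor
drop 2:k onto {0:k}
drop 3:l onto floor
drop 4:k onto {2:k}
drop 5:k onto {4:k}
drop 6:k onto {5:k}
drop 7:l onto {3:l}
drop 8:l onto {7:l}
drop 9:k onto {6:k}
ground layer = {0:k, 1:h, 3:l}
drop-orders for the pieces not yet dropped (sum over which currently-grounded one goes next):
  1 to go: {1} 1  {8} 1  {9} 1
  2 to go: {1,8} 2  {1,9} 2  {6,9} 1  {7,8} 1  {8,9} 2
  3 to go: {1,6,9} 3  {1,7,8} 3  {1,8,9} 6  {3,7,8} 1  {5,6,9} 1  {6,8,9} 3  {7,8,9} 3
  4 to go: {1,3,7,8} 4  {1,5,6,9} 4  {1,6,8,9} 12  {1,7,8,9} 12  {3,7,8,9} 4  {4,5,6,9} 1  {5,6,8,9} 4  {6,7,8,9} 6
  5 to go: {1,3,7,8,9} 20  {1,4,5,6,9} 5  {1,5,6,8,9} 20  {1,6,7,8,9} 30  {2,4,5,6,9} 1  {3,6,7,8,9} 10  {4,5,6,8,9} 5  {5,6,7,8,9} 10
  6 to go: {0,2,4,5,6,9} 1  {1,2,4,5,6,9} 6  {1,3,6,7,8,9} 60  {1,4,5,6,8,9} 30  {1,5,6,7,8,9} 60  {2,4,5,6,8,9} 6  {3,5,6,7,8,9} 20  {4,5,6,7,8,9} 15
  7 to go: {0,1,2,4,5,6,9} 7  {0,2,4,5,6,8,9} 7  {1,2,4,5,6,8,9} 42  {1,3,5,6,7,8,9} 140  {1,4,5,6,7,8,9} 105  {2,4,5,6,7,8,9} 21  {3,4,5,6,7,8,9} 35
  8 to go: {0,1,2,4,5,6,8,9} 56  {0,2,4,5,6,7,8,9} 28  {1,2,4,5,6,7,8,9} 168  {1,3,4,5,6,7,8,9} 280  {2,3,4,5,6,7,8,9} 56
  if 0:k drops first: 504 orders
  if 1:h drops first: 84 orders
  if 3:l drops first: 252 orders
heap linearizations: 840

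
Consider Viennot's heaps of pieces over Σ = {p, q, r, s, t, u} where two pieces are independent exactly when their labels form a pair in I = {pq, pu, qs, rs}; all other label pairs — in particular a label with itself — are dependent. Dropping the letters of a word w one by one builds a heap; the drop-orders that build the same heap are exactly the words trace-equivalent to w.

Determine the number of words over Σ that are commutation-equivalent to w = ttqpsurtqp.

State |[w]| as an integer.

6

0(t) covers ∅
1(t) covers 0:t
2(q) covers 1:t
3(p) covers 1:t
4(s) covers 3:p
5(u) covers 2:q, 4:s
6(r) covers 5:u
7(t) covers 6:r
8(q) covers 7:t
9(p) covers 7:t
floor of heap: 0:t
completions by unplaced set U, small U first (add the entries for U minus each lowest piece of U):
  |U|=1: {8}:1  {9}:1
  |U|=2: {8,9}:2
  |U|=3: {7,8,9}:2
  |U|=4: {6,7,8,9}:2
  |U|=5: {5,6,7,8,9}:2
  |U|=6: {2,5,6,7,8,9}:2  {4,5,6,7,8,9}:2
  |U|=7: {2,4,5,6,7,8,9}:4  {3,4,5,6,7,8,9}:2
  |U|=8: {2,3,4,5,6,7,8,9}:6
  start at 0(t): 6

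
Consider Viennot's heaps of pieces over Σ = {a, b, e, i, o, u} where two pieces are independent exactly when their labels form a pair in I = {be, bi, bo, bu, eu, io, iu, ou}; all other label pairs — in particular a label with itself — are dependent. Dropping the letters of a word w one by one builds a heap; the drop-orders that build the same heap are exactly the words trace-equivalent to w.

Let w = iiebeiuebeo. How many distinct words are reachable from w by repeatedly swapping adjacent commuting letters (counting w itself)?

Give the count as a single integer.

495

piece 0:i — minimal
piece 1:i rests on {0:i}
piece 2:e rests on {1:i}
piece 3:b — minimal
piece 4:e rests on {2:e}
piece 5:i rests on {4:e}
piece 6:u — minimal
piece 7:e rests on {5:i}
piece 8:b rests on {3:b}
piece 9:e rests on {7:e}
piece 10:o rests on {9:e}
minimal pieces: {0:i, 3:b, 6:u}
ways to finish when only these pieces remain (= sum over removing one remaining piece with nothing left below it):
  1 left: {6}→1  {8}→1  {10}→1
  2 left: {3,8}→1  {6,8}→2  {6,10}→2  {8,10}→2  {9,10}→1
  3 left: {3,6,8}→3  {3,8,10}→3  {6,8,10}→6  {6,9,10}→3  {7,9,10}→1  {8,9,10}→3
  4 left: {3,6,8,10}→12  {3,8,9,10}→6  {5,7,9,10}→1  {6,7,9,10}→4  {6,8,9,10}→12  {7,8,9,10}→4
  5 left: {3,6,8,9,10}→30  {3,7,8,9,10}→10  {4,5,7,9,10}→1  {5,6,7,9,10}→5  {5,7,8,9,10}→5  {6,7,8,9,10}→20
  6 left: {2,4,5,7,9,10}→1  {3,5,7,8,9,10}→15  {3,6,7,8,9,10}→60  {4,5,6,7,9,10}→6  {4,5,7,8,9,10}→6  {5,6,7,8,9,10}→30
  7 left: {1,2,4,5,7,9,10}→1  {2,4,5,6,7,9,10}→7  {2,4,5,7,8,9,10}→7  {3,4,5,7,8,9,10}→21  {3,5,6,7,8,9,10}→105  {4,5,6,7,8,9,10}→42
  8 left: {0,1,2,4,5,7,9,10}→1  {1,2,4,5,6,7,9,10}→8  {1,2,4,5,7,8,9,10}→8  {2,3,4,5,7,8,9,10}→28  {2,4,5,6,7,8,9,10}→56  {3,4,5,6,7,8,9,10}→168
  9 left: {0,1,2,4,5,6,7,9,10}→9  {0,1,2,4,5,7,8,9,10}→9  {1,2,3,4,5,7,8,9,10}→36  {1,2,4,5,6,7,8,9,10}→72  {2,3,4,5,6,7,8,9,10}→252
  placing 0:i first → 360 extensions
  placing 3:b first → 90 extensions
  placing 6:u first → 45 extensions
total linear extensions = 495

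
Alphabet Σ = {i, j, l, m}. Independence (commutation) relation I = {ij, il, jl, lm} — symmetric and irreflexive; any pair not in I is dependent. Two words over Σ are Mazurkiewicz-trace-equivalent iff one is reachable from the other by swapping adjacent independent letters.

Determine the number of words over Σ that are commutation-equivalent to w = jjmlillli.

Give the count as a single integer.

126

#0=j has no predecessor
#1=j depends on [0:j]
#2=m depends on [1:j]
#3=l has no predecessor
#4=i depends on [2:m]
#5=l depends on [3:l]
#6=l depends on [5:l]
#7=l depends on [6:l]
#8=i depends on [4:i]
sources: [0:j, 3:l]
N(rest) = Σ N(rest − s) over sources s of rest; N(one piece) = 1:
  size 1 → [7]=1  [8]=1
  size 2 → [4,8]=1  [6,7]=1  [7,8]=2
  size 3 → [2,4,8]=1  [4,7,8]=3  [5,6,7]=1  [6,7,8]=3
  size 4 → [1,2,4,8]=1  [2,4,7,8]=4  [3,5,6,7]=1  [4,6,7,8]=6  [5,6,7,8]=4
  size 5 → [0,1,2,4,8]=1  [1,2,4,7,8]=5  [2,4,6,7,8]=10  [3,5,6,7,8]=5  [4,5,6,7,8]=10
  size 6 → [0,1,2,4,7,8]=6  [1,2,4,6,7,8]=15  [2,4,5,6,7,8]=20  [3,4,5,6,7,8]=15
  size 7 → [0,1,2,4,6,7,8]=21  [1,2,4,5,6,7,8]=35  [2,3,4,5,6,7,8]=35
  first=0(j) contributes 70
  first=3(l) contributes 56
|[w]| = 126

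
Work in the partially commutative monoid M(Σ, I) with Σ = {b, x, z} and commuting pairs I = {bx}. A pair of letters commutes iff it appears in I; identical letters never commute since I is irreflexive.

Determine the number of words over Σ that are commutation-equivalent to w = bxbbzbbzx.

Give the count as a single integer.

4

0(b) covers ∅
1(x) covers ∅
2(b) covers 0:b
3(b) covers 2:b
4(z) covers 1:x, 3:b
5(b) covers 4:z
6(b) covers 5:b
7(z) covers 6:b
8(x) covers 7:z
floor of heap: 0:b, 1:x
completions by unplaced set U, small U first (add the entries for U minus each lowest piece of U):
  |U|=1: {8}:1
  |U|=2: {7,8}:1
  |U|=3: {6,7,8}:1
  |U|=4: {5,6,7,8}:1
  |U|=5: {4,5,6,7,8}:1
  |U|=6: {1,4,5,6,7,8}:1  {3,4,5,6,7,8}:1
  |U|=7: {1,3,4,5,6,7,8}:2  {2,3,4,5,6,7,8}:1
  start at 0(b): 3
  start at 1(x): 1
sum over floor = 4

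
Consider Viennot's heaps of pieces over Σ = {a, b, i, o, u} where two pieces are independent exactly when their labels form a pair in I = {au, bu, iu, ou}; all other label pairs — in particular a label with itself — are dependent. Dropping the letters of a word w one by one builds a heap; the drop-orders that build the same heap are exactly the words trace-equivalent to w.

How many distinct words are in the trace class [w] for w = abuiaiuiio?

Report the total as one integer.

piece 0:a — minimal
piece 1:b rests on {0:a}
piece 2:u — minimal
piece 3:i rests on {1:b}
piece 4:a rests on {3:i}
piece 5:i rests on {4:a}
piece 6:u rests on {2:u}
piece 7:i rests on {5:i}
piece 8:i rests on {7:i}
piece 9:o rests on {8:i}
minimal pieces: {0:a, 2:u}
ways to finish when only these pieces remain (= sum over removing one remaining piece with nothing left below it):
  1 left: {6}→1  {9}→1
  2 left: {2,6}→1  {6,9}→2  {8,9}→1
  3 left: {2,6,9}→3  {6,8,9}→3  {7,8,9}→1
  4 left: {2,6,8,9}→6  {5,7,8,9}→1  {6,7,8,9}→4
  5 left: {2,6,7,8,9}→10  {4,5,7,8,9}→1  {5,6,7,8,9}→5
  6 left: {2,5,6,7,8,9}→15  {3,4,5,7,8,9}→1  {4,5,6,7,8,9}→6
  7 left: {1,3,4,5,7,8,9}→1  {2,4,5,6,7,8,9}→21  {3,4,5,6,7,8,9}→7
  8 left: {0,1,3,4,5,7,8,9}→1  {1,3,4,5,6,7,8,9}→8  {2,3,4,5,6,7,8,9}→28
  placing 0:a first → 36 extensions
  placing 2:u first → 9 extensions
total linear extensions = 45

45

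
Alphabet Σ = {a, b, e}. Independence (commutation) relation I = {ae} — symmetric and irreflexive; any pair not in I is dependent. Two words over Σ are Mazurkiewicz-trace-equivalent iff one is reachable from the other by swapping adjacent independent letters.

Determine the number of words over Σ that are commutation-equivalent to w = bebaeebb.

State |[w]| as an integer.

0(b) covers ∅
1(e) covers 0:b
2(b) covers 1:e
3(a) covers 2:b
4(e) covers 2:b
5(e) covers 4:e
6(b) covers 3:a, 5:e
7(b) covers 6:b
floor of heap: 0:b
completions by unplaced set U, small U first (add the entries for U minus each lowest piece of U):
  |U|=1: {7}:1
  |U|=2: {6,7}:1
  |U|=3: {3,6,7}:1  {5,6,7}:1
  |U|=4: {3,5,6,7}:2  {4,5,6,7}:1
  |U|=5: {3,4,5,6,7}:3
  |U|=6: {2,3,4,5,6,7}:3
  start at 0(b): 3

3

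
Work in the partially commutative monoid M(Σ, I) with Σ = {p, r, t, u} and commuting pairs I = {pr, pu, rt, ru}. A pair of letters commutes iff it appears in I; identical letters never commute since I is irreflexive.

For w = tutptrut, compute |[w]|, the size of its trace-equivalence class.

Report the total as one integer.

8

#0=t has no predecessor
#1=u depends on [0:t]
#2=t depends on [1:u]
#3=p depends on [2:t]
#4=t depends on [3:p]
#5=r has no predecessor
#6=u depends on [4:t]
#7=t depends on [6:u]
sources: [0:t, 5:r]
N(rest) = Σ N(rest − s) over sources s of rest; N(one piece) = 1:
  size 1 → [5]=1  [7]=1
  size 2 → [5,7]=2  [6,7]=1
  size 3 → [4,6,7]=1  [5,6,7]=3
  size 4 → [3,4,6,7]=1  [4,5,6,7]=4
  size 5 → [2,3,4,6,7]=1  [3,4,5,6,7]=5
  size 6 → [1,2,3,4,6,7]=1  [2,3,4,5,6,7]=6
  first=0(t) contributes 7
  first=5(r) contributes 1
|[w]| = 8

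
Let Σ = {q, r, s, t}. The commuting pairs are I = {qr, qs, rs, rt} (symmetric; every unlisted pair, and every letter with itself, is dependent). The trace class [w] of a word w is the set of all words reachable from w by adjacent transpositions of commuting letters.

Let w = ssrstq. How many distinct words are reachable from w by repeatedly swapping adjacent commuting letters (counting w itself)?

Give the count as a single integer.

piece 0:s — minimal
piece 1:s rests on {0:s}
piece 2:r — minimal
piece 3:s rests on {1:s}
piece 4:t rests on {3:s}
piece 5:q rests on {4:t}
minimal pieces: {0:s, 2:r}
ways to finish when only these pieces remain (= sum over removing one remaining piece with nothing left below it):
  1 left: {2}→1  {5}→1
  2 left: {2,5}→2  {4,5}→1
  3 left: {2,4,5}→3  {3,4,5}→1
  4 left: {1,3,4,5}→1  {2,3,4,5}→4
  placing 0:s first → 5 extensions
  placing 2:r first → 1 extensions
total linear extensions = 6

6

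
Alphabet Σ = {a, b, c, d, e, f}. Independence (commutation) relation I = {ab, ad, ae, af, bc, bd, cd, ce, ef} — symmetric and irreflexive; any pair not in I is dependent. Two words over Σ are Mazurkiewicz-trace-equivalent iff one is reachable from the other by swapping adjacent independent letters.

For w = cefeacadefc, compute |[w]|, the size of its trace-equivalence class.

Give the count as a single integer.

drop 0:c onto floor
drop 1:e onto floor
drop 2:f onto {0:c}
drop 3:e onto {1:e}
drop 4:a onto {0:c}
drop 5:c onto {2:f, 4:a}
drop 6:a onto {5:c}
drop 7:d onto {2:f, 3:e}
drop 8:e onto {7:d}
drop 9:f onto {5:c, 7:d}
drop 10:c onto {6:a, 9:f}
ground layer = {0:c, 1:e}
drop-orders for the pieces not yet dropped (sum over which currently-grounded one goes next):
  1 to go: {8} 1  {10} 1
  2 to go: {6,10} 1  {8,10} 2  {9,10} 1
  3 to go: {6,8,10} 3  {6,9,10} 2  {8,9,10} 3
  4 to go: {5,6,9,10} 2  {6,8,9,10} 8  {7,8,9,10} 3
  5 to go: {3,7,8,9,10} 3  {4,5,6,9,10} 2  {5,6,8,9,10} 10  {6,7,8,9,10} 11
  6 to go: {1,3,7,8,9,10} 3  {3,6,7,8,9,10} 14  {4,5,6,8,9,10} 12  {5,6,7,8,9,10} 21
  7 to go: {1,3,6,7,8,9,10} 17  {2,5,6,7,8,9,10} 21  {3,5,6,7,8,9,10} 35  {4,5,6,7,8,9,10} 33
  8 to go: {1,3,5,6,7,8,9,10} 52  {2,3,5,6,7,8,9,10} 56  {2,4,5,6,7,8,9,10} 54  {3,4,5,6,7,8,9,10} 68
  9 to go: {0,2,4,5,6,7,8,9,10} 54  {1,2,3,5,6,7,8,9,10} 108  {1,3,4,5,6,7,8,9,10} 120  {2,3,4,5,6,7,8,9,10} 178
  if 0:c drops first: 406 orders
  if 1:e drops first: 232 orders
heap linearizations: 638

638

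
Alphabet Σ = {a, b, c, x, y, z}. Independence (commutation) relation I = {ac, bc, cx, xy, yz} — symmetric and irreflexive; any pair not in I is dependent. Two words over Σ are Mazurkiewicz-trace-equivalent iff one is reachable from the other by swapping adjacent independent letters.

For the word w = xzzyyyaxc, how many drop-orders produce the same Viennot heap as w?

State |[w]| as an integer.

#0=x has no predecessor
#1=z depends on [0:x]
#2=z depends on [1:z]
#3=y has no predecessor
#4=y depends on [3:y]
#5=y depends on [4:y]
#6=a depends on [2:z, 5:y]
#7=x depends on [6:a]
#8=c depends on [2:z, 5:y]
sources: [0:x, 3:y]
N(rest) = Σ N(rest − s) over sources s of rest; N(one piece) = 1:
  size 1 → [7]=1  [8]=1
  size 2 → [6,7]=1  [7,8]=2
  size 3 → [6,7,8]=3
  size 4 → [2,6,7,8]=3  [5,6,7,8]=3
  size 5 → [1,2,6,7,8]=3  [2,5,6,7,8]=6  [4,5,6,7,8]=3
  size 6 → [0,1,2,6,7,8]=3  [1,2,5,6,7,8]=9  [2,4,5,6,7,8]=9  [3,4,5,6,7,8]=3
  size 7 → [0,1,2,5,6,7,8]=12  [1,2,4,5,6,7,8]=18  [2,3,4,5,6,7,8]=12
  first=0(x) contributes 30
  first=3(y) contributes 30
|[w]| = 60

60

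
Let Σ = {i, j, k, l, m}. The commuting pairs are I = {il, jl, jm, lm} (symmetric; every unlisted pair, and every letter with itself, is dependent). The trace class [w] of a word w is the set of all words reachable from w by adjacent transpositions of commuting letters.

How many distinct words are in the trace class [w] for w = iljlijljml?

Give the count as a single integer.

630

#0=i has no predecessor
#1=l has no predecessor
#2=j depends on [0:i]
#3=l depends on [1:l]
#4=i depends on [2:j]
#5=j depends on [4:i]
#6=l depends on [3:l]
#7=j depends on [5:j]
#8=m depends on [4:i]
#9=l depends on [6:l]
sources: [0:i, 1:l]
N(rest) = Σ N(rest − s) over sources s of rest; N(one piece) = 1:
  size 1 → [7]=1  [8]=1  [9]=1
  size 2 → [5,7]=1  [6,9]=1  [7,8]=2  [7,9]=2  [8,9]=2
  size 3 → [3,6,9]=1  [5,7,8]=3  [5,7,9]=3  [6,7,9]=3  [6,8,9]=3  [7,8,9]=6
  size 4 → [1,3,6,9]=1  [3,6,7,9]=4  [3,6,8,9]=4  [4,5,7,8]=3  [5,6,7,9]=6  [5,7,8,9]=12  [6,7,8,9]=12
  size 5 → [1,3,6,7,9]=5  [1,3,6,8,9]=5  [2,4,5,7,8]=3  [3,5,6,7,9]=10  [3,6,7,8,9]=20  [4,5,7,8,9]=15  [5,6,7,8,9]=30
  size 6 → [0,2,4,5,7,8]=3  [1,3,5,6,7,9]=15  [1,3,6,7,8,9]=30  [2,4,5,7,8,9]=18  [3,5,6,7,8,9]=60  [4,5,6,7,8,9]=45
  size 7 → [0,2,4,5,7,8,9]=21  [1,3,5,6,7,8,9]=105  [2,4,5,6,7,8,9]=63  [3,4,5,6,7,8,9]=105
  size 8 → [0,2,4,5,6,7,8,9]=84  [1,3,4,5,6,7,8,9]=210  [2,3,4,5,6,7,8,9]=168
  first=0(i) contributes 378
  first=1(l) contributes 252
|[w]| = 630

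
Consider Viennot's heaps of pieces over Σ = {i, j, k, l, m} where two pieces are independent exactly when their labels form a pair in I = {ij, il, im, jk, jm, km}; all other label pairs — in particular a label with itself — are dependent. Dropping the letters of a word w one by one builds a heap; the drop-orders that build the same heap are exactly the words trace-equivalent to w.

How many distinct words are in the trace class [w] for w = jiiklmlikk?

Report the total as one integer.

17

piece 0:j — minimal
piece 1:i — minimal
piece 2:i rests on {1:i}
piece 3:k rests on {2:i}
piece 4:l rests on {0:j, 3:k}
piece 5:m rests on {4:l}
piece 6:l rests on {5:m}
piece 7:i rests on {3:k}
piece 8:k rests on {6:l, 7:i}
piece 9:k rests on {8:k}
minimal pieces: {0:j, 1:i}
ways to finish when only these pieces remain (= sum over removing one remaining piece with nothing left below it):
  1 left: {9}→1
  2 left: {8,9}→1
  3 left: {6,8,9}→1  {7,8,9}→1
  4 left: {5,6,8,9}→1  {6,7,8,9}→2
  5 left: {4,5,6,8,9}→1  {5,6,7,8,9}→3
  6 left: {0,4,5,6,8,9}→1  {4,5,6,7,8,9}→4
  7 left: {0,4,5,6,7,8,9}→5  {3,4,5,6,7,8,9}→4
  8 left: {0,3,4,5,6,7,8,9}→9  {2,3,4,5,6,7,8,9}→4
  placing 0:j first → 4 extensions
  placing 1:i first → 13 extensions
total linear extensions = 17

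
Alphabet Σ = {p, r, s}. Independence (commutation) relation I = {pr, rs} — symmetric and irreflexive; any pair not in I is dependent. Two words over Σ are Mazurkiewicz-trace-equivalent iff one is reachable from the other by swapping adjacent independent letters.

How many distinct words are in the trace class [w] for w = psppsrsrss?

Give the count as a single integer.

0(p) covers ∅
1(s) covers 0:p
2(p) covers 1:s
3(p) covers 2:p
4(s) covers 3:p
5(r) covers ∅
6(s) covers 4:s
7(r) covers 5:r
8(s) covers 6:s
9(s) covers 8:s
floor of heap: 0:p, 5:r
completions by unplaced set U, small U first (add the entries for U minus each lowest piece of U):
  |U|=1: {7}:1  {9}:1
  |U|=2: {5,7}:1  {7,9}:2  {8,9}:1
  |U|=3: {5,7,9}:3  {6,8,9}:1  {7,8,9}:3
  |U|=4: {4,6,8,9}:1  {5,7,8,9}:6  {6,7,8,9}:4
  |U|=5: {3,4,6,8,9}:1  {4,6,7,8,9}:5  {5,6,7,8,9}:10
  |U|=6: {2,3,4,6,8,9}:1  {3,4,6,7,8,9}:6  {4,5,6,7,8,9}:15
  |U|=7: {1,2,3,4,6,8,9}:1  {2,3,4,6,7,8,9}:7  {3,4,5,6,7,8,9}:21
  |U|=8: {0,1,2,3,4,6,8,9}:1  {1,2,3,4,6,7,8,9}:8  {2,3,4,5,6,7,8,9}:28
  start at 0(p): 36
  start at 5(r): 9
sum over floor = 45

45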